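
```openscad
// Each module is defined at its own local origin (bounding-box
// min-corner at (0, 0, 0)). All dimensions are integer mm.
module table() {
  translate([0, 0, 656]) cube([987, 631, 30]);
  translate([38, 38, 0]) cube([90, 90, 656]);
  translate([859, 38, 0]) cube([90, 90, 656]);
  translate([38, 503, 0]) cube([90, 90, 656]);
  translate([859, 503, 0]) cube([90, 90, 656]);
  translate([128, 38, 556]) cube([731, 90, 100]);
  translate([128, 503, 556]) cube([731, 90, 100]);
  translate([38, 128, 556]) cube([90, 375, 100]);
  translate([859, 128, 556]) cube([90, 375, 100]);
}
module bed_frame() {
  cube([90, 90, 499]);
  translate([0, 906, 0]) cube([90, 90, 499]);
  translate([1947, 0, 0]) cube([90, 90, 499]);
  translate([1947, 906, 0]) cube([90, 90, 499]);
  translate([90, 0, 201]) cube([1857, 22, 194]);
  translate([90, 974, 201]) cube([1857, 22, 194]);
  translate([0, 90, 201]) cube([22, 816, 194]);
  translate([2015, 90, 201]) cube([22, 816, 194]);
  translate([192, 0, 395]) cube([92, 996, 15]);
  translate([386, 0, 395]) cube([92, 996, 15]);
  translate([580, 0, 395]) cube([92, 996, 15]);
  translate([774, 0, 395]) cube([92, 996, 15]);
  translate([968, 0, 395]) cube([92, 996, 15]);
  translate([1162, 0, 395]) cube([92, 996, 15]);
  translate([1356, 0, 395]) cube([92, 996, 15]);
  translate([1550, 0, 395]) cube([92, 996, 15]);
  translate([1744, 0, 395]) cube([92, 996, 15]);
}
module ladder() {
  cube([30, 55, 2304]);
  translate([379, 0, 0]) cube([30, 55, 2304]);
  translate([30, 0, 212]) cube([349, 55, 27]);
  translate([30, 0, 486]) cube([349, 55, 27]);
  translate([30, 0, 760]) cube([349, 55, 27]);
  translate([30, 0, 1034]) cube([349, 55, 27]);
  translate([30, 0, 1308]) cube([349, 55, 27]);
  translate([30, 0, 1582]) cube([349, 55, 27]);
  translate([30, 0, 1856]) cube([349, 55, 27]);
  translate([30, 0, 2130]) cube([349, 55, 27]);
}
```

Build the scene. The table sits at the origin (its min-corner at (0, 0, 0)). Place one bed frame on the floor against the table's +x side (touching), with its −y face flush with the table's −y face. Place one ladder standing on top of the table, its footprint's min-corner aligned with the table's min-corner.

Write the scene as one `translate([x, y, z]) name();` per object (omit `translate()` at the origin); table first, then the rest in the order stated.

table();
translate([987, 0, 0]) bed_frame();
translate([0, 0, 686]) ladder();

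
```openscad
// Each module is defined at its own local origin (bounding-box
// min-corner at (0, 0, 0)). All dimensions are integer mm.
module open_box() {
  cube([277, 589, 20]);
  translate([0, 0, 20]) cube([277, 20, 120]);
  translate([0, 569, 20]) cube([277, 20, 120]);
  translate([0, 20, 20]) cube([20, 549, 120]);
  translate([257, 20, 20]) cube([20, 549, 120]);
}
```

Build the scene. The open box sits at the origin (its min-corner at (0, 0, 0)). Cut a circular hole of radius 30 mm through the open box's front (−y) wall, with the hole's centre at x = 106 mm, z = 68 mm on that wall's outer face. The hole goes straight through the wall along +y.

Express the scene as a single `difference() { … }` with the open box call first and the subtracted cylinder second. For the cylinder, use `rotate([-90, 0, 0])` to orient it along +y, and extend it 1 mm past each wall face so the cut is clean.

difference() {
  open_box();
  translate([106, -1, 68]) rotate([-90, 0, 0]) cylinder(h = 22, r = 30);
}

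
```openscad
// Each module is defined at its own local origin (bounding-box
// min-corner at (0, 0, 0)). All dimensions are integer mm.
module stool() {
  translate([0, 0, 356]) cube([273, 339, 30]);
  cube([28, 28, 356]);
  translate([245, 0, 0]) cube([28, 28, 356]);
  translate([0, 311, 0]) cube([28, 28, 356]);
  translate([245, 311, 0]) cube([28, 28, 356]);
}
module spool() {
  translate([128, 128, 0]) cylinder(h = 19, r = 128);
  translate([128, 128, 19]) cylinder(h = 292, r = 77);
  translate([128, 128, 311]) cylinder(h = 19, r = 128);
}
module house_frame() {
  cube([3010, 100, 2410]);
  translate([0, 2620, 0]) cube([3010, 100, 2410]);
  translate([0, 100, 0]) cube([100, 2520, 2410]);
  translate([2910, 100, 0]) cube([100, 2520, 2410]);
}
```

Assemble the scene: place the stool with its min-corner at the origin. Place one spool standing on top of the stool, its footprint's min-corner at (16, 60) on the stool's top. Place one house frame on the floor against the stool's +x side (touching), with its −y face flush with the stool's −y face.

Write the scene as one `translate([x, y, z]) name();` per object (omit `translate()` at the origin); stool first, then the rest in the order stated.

stool();
translate([16, 60, 386]) spool();
translate([273, 0, 0]) house_frame();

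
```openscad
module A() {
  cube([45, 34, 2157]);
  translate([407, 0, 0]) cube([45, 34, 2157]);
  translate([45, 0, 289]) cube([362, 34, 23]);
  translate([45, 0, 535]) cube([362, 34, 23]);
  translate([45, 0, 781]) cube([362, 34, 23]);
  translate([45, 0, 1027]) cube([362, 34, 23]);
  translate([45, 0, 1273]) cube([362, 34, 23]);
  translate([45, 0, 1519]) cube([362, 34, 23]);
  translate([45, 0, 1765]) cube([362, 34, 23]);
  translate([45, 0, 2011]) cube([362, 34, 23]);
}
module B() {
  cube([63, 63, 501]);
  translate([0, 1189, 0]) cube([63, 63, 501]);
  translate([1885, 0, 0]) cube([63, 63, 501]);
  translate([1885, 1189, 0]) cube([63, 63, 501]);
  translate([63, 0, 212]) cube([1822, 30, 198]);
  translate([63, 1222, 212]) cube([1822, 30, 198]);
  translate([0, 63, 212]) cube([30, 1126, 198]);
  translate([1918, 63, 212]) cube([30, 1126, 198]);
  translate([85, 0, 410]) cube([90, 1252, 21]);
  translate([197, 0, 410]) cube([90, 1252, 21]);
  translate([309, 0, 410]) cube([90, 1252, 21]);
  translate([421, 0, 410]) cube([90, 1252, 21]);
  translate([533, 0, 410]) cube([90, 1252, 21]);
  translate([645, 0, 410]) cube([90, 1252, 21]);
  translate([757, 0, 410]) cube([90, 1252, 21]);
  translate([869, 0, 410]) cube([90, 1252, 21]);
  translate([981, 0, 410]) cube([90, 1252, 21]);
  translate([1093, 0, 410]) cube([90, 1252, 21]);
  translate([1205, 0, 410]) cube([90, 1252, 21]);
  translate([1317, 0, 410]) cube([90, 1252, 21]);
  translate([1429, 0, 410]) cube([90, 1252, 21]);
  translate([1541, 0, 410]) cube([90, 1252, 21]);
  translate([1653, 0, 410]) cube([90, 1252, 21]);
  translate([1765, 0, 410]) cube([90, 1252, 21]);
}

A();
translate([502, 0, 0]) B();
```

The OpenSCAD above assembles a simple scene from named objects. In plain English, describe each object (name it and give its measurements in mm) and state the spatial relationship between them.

A is a wooden ladder with two side rails of 45×34 mm section and 2157 mm height, set 452 mm apart overall. Between them run 8 rectangular rungs (34 mm deep, 23 mm thick), front faces flush with the rails' −y face. The bottom of the first rung is 289 mm above the floor and each subsequent rung is 246 mm higher than the one below.

B is a bed frame 1948 mm long (x) by 1252 mm wide (y). Four 63×63 mm corner posts, 501 mm tall, at the corners of the footprint. Four rails of 30 mm thickness and 198 mm height run between adjacent posts with their undersides at z = 212 mm, their outer faces flush with the outside of the frame (the two x-running rails run between the posts' inner faces; the two y-running rails run between the posts' inner faces). 16 slats, each 90 mm wide (x) and 21 mm thick, lie across the top of the two x-running rails, running the full 1252 mm width of the frame in y; the slats are evenly spaced along x between the inner faces of the end posts with equal gaps (rounded down to the nearest mm) at the −x end and between each pair — any rounding remainder accumulates at the +x end.

The bed frame is on the floor beside the ladder on its +x side.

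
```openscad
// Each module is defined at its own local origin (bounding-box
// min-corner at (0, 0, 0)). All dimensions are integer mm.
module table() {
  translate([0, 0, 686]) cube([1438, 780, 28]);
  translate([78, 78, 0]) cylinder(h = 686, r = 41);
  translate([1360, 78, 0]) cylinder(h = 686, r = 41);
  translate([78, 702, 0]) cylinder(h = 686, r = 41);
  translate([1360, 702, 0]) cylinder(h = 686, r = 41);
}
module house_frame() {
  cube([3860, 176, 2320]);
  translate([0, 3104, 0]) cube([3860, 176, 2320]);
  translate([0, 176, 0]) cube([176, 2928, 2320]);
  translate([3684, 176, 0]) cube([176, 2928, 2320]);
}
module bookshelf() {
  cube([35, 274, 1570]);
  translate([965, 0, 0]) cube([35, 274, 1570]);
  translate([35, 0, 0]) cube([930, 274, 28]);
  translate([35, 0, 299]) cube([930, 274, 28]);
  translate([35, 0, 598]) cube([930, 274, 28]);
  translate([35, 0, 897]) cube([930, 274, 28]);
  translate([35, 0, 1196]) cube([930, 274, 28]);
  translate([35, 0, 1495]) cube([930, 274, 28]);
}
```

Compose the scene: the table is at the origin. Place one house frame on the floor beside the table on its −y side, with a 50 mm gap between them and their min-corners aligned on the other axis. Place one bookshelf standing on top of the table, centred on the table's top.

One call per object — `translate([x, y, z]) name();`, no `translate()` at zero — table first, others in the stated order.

table();
translate([0, -3330, 0]) house_frame();
translate([219, 253, 714]) bookshelf();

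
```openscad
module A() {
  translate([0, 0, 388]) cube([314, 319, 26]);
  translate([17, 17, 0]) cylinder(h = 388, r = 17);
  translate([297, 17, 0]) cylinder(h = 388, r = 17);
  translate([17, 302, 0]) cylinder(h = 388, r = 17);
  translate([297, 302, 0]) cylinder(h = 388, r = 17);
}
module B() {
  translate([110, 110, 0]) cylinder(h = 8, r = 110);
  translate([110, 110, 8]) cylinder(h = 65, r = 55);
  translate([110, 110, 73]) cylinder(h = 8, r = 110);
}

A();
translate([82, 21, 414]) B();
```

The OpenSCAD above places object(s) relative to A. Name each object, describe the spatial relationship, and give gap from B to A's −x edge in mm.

A is a stool. B is a spool. The spool is on top of the stool. The gap from the spool to the stool's −x edge is 82 mm.

The spool's min-x is at 82; the stool's min-x is 0; gap = 82 mm.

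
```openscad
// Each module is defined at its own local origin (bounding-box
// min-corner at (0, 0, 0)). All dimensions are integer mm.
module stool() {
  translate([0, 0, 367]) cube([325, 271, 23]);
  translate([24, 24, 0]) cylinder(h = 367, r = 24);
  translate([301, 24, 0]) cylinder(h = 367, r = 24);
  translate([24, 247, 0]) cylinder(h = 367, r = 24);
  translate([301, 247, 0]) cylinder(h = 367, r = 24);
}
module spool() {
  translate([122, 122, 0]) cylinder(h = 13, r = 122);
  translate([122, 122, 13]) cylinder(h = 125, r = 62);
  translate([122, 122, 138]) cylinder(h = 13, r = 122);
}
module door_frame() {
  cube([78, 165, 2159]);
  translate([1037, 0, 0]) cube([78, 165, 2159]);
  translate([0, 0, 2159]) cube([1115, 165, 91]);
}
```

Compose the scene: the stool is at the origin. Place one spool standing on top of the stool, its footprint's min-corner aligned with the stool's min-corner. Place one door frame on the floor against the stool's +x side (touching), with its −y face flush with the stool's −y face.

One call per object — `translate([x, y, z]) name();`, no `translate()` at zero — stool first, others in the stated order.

stool();
translate([0, 0, 390]) spool();
translate([325, 0, 0]) door_frame();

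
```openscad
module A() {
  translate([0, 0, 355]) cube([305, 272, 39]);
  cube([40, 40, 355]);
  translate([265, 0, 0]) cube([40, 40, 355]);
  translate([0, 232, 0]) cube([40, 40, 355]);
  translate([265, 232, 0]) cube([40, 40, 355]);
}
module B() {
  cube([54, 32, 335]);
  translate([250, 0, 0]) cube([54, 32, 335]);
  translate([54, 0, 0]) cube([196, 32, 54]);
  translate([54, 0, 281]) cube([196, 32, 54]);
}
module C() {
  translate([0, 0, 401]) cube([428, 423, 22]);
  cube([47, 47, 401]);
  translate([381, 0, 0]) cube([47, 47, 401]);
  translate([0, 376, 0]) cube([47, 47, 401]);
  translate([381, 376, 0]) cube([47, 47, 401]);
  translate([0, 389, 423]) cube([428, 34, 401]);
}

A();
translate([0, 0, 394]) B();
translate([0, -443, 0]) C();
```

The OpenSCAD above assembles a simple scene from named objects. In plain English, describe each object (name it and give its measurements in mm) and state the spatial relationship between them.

A is a four-legged stool. The seat is 305×272 mm, 39 mm thick, top at z = 394 mm. It stands on four square legs, each 40×40 mm in cross-section, from z = 0 to the seat underside, each flush with a corner of the seat.

B is a rectangular picture frame lying in the x–z plane (depth along y). The opening is 196 mm wide (x) by 227 mm tall (z), surrounded by a border 54 mm wide on all four sides. The frame is 32 mm deep and is made of two full-height vertical stiles with two horizontal rails fitted between them.

C is a chair. The seat is a 428×423×22 mm slab with its top at z = 423 mm, on four 47×47 mm corner legs (flush with the seat edges, standing on z = 0). A flat backrest 34 mm thick, 401 mm tall, spans the full seat width and rises from the seat top along its +y edge, rear face flush with the rear of the seat.

The picture frame is on top of the stool. The chair is on the floor beside the stool on its −y side.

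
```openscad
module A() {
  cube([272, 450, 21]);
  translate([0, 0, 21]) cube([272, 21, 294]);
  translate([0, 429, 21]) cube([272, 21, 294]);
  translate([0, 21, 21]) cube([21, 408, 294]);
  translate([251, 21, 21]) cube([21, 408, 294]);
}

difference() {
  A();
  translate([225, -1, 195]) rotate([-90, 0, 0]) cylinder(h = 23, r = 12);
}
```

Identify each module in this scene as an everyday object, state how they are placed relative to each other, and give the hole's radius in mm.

The subtracted cylinder has r = 12 mm.

A is an open box. The open box has a circular hole through its front wall. The hole's radius is 12 mm.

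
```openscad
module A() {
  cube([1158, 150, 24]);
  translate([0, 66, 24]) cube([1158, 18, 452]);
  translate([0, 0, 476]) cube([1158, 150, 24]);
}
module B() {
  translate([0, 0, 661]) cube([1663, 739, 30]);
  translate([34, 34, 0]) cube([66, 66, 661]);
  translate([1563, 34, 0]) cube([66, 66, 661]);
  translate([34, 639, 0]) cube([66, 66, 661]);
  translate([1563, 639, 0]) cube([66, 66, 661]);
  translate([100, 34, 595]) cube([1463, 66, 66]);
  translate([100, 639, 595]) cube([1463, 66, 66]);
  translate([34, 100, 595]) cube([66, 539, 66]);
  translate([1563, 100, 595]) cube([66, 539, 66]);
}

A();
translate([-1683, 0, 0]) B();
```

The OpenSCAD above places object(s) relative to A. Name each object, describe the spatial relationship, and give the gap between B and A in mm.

The table's nearest face is 20 mm from the I-beam's −x face.

A is an I-beam. B is a table. The table is on the floor beside the I-beam on its −x side. The gap between the table and the I-beam is 20 mm.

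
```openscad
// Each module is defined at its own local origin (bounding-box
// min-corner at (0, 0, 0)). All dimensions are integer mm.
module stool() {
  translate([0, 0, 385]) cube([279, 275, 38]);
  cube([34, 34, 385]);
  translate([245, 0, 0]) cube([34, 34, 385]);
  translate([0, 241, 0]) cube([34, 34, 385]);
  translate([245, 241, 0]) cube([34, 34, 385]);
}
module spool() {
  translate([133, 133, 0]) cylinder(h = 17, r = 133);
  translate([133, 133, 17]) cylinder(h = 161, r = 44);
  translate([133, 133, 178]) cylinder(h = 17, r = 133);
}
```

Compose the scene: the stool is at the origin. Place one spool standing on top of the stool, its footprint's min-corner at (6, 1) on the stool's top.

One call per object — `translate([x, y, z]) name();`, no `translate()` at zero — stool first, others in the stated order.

stool();
translate([6, 1, 423]) spool();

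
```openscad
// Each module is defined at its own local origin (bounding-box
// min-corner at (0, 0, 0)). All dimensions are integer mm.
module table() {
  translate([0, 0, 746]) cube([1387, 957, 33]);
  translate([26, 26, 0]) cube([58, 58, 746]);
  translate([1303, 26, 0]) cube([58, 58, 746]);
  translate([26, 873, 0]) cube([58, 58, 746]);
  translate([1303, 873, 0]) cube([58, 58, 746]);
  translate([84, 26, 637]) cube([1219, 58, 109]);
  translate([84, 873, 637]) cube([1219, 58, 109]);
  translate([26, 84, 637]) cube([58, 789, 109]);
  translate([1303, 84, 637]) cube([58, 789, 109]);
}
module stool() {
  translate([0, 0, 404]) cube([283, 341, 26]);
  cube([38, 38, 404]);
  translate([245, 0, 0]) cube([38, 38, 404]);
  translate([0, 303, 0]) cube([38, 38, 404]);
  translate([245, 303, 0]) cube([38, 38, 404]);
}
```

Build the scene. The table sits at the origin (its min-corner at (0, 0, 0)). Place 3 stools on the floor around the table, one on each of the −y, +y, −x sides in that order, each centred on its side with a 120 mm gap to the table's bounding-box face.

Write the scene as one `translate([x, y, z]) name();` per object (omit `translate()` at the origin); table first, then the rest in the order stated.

table();
translate([552, -461, 0]) stool();
translate([552, 1077, 0]) stool();
translate([-403, 308, 0]) stool();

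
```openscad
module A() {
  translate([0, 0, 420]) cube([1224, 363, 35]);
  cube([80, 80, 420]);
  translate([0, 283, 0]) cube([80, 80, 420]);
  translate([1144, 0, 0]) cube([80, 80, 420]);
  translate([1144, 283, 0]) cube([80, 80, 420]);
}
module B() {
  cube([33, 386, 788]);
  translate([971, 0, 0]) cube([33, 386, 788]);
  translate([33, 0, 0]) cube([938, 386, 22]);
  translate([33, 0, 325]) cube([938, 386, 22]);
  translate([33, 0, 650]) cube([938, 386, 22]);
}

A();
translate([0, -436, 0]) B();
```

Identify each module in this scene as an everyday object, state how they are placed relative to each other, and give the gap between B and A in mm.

The bookshelf's nearest face is 50 mm from the bench's −y face.

A is a bench. B is a bookshelf. The bookshelf is on the floor beside the bench on its −y side. The gap between the bookshelf and the bench is 50 mm.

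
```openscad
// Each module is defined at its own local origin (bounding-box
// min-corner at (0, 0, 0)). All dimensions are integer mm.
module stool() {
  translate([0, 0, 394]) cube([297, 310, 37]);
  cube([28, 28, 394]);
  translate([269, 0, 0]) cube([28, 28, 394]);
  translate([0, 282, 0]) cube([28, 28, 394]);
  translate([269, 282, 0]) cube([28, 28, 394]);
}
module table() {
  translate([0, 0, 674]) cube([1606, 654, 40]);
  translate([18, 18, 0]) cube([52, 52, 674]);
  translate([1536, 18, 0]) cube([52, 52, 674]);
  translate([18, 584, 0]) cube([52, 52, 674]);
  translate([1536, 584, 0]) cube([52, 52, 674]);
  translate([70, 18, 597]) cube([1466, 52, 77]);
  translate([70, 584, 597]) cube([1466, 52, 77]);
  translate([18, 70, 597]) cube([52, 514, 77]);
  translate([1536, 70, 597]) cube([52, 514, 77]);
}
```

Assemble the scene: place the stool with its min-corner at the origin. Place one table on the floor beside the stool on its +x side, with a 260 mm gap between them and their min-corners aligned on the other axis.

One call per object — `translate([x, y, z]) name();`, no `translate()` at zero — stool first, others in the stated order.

stool();
translate([557, 0, 0]) table();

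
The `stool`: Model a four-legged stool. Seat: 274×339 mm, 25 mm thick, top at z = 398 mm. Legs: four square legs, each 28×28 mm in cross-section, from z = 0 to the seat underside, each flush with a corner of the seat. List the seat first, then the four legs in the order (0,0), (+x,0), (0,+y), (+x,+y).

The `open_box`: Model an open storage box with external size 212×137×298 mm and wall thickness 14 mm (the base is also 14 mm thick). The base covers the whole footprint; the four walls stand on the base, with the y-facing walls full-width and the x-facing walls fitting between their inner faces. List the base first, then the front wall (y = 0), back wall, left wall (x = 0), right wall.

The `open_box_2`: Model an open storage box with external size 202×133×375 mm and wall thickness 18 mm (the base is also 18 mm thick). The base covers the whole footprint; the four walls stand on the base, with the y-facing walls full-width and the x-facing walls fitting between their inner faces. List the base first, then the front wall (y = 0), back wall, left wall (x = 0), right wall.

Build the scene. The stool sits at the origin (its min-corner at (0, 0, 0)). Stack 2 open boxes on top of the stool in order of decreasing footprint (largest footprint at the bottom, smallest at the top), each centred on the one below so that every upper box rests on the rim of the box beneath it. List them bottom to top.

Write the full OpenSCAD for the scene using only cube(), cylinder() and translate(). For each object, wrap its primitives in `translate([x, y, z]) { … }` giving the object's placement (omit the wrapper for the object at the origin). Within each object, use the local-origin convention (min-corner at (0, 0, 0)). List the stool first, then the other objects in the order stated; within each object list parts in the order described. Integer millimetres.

translate([0, 0, 373]) cube([274, 339, 25]);
cube([28, 28, 373]);
translate([246, 0, 0]) cube([28, 28, 373]);
translate([0, 311, 0]) cube([28, 28, 373]);
translate([246, 311, 0]) cube([28, 28, 373]);
translate([31, 101, 398]) {
  cube([212, 137, 14]);
  translate([0, 0, 14]) cube([212, 14, 284]);
  translate([0, 123, 14]) cube([212, 14, 284]);
  translate([0, 14, 14]) cube([14, 109, 284]);
  translate([198, 14, 14]) cube([14, 109, 284]);
}
translate([36, 103, 696]) {
  cube([202, 133, 18]);
  translate([0, 0, 18]) cube([202, 18, 357]);
  translate([0, 115, 18]) cube([202, 18, 357]);
  translate([0, 18, 18]) cube([18, 97, 357]);
  translate([184, 18, 18]) cube([18, 97, 357]);
}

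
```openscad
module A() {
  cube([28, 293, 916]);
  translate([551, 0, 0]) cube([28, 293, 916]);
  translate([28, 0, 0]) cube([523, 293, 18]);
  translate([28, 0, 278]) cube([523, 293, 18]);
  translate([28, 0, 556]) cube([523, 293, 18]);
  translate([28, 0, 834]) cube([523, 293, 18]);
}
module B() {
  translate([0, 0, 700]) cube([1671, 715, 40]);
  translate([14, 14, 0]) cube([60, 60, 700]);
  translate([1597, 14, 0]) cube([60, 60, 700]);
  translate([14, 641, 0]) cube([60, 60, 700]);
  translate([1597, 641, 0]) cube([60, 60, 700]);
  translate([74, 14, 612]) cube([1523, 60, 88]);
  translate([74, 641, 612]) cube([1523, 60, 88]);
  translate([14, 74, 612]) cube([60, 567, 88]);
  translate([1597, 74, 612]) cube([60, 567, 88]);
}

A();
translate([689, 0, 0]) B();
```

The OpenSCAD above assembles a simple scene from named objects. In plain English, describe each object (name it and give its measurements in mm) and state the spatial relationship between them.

A is a bookshelf 579 mm wide overall, 293 mm deep and 916 mm tall. The two sides are 28 mm thick vertical panels. 4 horizontal shelves of 18 mm thickness span between the inner faces of the sides; the lowest shelf sits on the floor and shelves are stacked with a clear vertical gap of 260 mm between each pair.

B is a table with a 1671×715 mm rectangular top, 40 mm thick, top surface at z = 740 mm, supported by four 60×60 mm square legs, each inset 14 mm from the nearest pair of top edges, running from the floor. Four apron rails, 60 mm thick and 88 mm tall, run between adjacent legs with their top edges flush with the underside of the top and their outer faces flush with the legs' outer faces.

The table is on the floor beside the bookshelf on its +x side.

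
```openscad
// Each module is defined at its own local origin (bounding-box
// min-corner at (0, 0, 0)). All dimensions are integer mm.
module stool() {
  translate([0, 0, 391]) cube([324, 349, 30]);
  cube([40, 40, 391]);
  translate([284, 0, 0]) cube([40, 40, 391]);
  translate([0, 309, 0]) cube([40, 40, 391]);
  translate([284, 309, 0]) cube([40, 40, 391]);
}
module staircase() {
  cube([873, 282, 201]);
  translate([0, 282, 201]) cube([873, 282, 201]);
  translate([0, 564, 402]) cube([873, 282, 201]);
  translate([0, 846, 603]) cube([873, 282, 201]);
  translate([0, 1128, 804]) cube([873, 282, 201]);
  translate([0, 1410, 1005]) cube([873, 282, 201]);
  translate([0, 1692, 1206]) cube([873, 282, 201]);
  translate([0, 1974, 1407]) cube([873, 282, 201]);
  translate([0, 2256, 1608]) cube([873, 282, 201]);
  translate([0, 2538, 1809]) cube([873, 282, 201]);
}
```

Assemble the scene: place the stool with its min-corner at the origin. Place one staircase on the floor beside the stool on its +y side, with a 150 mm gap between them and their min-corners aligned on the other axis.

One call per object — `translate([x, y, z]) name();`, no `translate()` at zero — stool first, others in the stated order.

stool();
translate([0, 499, 0]) staircase();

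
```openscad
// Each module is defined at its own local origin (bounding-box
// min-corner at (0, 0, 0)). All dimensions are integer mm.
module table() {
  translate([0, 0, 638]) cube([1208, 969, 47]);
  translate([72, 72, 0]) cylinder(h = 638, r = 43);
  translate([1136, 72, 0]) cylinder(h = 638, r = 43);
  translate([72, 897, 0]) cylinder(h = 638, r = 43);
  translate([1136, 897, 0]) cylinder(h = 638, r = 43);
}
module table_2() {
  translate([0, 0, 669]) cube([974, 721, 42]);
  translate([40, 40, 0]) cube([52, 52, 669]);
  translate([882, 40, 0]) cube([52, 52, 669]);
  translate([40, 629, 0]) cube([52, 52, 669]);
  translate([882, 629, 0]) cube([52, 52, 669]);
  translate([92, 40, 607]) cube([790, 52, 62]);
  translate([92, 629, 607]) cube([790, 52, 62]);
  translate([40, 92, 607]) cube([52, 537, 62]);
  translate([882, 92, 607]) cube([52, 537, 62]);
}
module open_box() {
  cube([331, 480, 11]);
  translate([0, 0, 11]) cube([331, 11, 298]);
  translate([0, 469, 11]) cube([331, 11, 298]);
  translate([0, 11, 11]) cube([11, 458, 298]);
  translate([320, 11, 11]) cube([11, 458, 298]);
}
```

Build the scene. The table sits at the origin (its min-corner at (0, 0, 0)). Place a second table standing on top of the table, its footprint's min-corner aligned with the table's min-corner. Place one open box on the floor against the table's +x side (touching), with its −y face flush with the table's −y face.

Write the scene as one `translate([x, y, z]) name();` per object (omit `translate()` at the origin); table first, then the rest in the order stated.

table();
translate([0, 0, 685]) table_2();
translate([1208, 0, 0]) open_box();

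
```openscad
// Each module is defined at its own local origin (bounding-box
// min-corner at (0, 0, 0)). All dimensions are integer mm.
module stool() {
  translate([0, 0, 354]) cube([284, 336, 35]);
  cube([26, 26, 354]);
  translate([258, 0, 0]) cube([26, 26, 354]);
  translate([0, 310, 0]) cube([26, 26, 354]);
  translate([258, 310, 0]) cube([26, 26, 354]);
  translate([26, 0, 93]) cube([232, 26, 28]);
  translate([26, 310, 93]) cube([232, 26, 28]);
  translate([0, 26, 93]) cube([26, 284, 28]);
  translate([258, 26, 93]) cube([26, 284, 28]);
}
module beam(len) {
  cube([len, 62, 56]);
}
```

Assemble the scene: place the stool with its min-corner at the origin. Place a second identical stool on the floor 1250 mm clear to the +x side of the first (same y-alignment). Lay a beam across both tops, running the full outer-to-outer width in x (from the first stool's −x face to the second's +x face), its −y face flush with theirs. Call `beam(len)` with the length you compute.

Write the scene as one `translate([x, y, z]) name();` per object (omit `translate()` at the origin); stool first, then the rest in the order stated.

stool();
translate([1534, 0, 0]) stool();
translate([0, 0, 389]) beam(1818);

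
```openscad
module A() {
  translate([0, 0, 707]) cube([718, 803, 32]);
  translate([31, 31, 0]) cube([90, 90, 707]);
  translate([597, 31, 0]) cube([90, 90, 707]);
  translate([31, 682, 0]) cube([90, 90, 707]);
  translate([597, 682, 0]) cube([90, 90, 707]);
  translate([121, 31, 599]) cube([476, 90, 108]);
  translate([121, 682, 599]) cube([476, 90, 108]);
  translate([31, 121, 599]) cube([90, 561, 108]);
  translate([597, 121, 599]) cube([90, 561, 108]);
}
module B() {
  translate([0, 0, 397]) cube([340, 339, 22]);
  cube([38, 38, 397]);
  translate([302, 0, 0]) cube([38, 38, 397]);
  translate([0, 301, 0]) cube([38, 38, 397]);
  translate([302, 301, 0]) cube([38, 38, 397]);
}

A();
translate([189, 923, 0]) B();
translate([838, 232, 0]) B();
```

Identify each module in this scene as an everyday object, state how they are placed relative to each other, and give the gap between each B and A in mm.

Each stool's nearest face is 120 mm from the table's bounding box.

A is a table. B is a stool. Two stools sit around the table at the +y, +x sides. The gap between each stool and the table is 120 mm.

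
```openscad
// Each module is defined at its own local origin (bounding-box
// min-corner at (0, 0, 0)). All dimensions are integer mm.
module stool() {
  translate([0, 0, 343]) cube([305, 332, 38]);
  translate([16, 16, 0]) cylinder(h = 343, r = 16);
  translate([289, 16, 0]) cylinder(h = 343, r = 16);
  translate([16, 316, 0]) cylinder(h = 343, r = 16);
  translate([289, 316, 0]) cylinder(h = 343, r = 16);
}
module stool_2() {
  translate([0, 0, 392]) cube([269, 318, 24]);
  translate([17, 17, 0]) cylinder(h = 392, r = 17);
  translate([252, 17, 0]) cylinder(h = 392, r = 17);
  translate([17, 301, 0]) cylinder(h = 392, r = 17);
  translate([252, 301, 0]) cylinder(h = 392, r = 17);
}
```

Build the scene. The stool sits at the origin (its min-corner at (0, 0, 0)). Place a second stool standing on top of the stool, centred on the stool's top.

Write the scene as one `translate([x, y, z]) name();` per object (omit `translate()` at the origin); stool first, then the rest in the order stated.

stool();
translate([18, 7, 381]) stool_2();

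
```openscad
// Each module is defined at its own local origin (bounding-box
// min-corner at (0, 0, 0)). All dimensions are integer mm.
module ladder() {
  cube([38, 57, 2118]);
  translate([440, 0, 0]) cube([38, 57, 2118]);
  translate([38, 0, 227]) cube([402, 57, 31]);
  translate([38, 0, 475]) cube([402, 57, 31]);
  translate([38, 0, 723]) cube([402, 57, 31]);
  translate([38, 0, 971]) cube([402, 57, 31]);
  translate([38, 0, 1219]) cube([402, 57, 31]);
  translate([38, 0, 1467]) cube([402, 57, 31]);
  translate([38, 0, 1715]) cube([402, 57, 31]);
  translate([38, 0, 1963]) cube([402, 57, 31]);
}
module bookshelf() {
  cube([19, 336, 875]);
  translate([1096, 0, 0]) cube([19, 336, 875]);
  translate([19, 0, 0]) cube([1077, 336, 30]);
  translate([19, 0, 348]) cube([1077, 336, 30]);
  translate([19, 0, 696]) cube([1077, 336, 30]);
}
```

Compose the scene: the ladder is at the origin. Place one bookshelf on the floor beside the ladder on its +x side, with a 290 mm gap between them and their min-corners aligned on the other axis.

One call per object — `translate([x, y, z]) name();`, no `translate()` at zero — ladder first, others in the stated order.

ladder();
translate([768, 0, 0]) bookshelf();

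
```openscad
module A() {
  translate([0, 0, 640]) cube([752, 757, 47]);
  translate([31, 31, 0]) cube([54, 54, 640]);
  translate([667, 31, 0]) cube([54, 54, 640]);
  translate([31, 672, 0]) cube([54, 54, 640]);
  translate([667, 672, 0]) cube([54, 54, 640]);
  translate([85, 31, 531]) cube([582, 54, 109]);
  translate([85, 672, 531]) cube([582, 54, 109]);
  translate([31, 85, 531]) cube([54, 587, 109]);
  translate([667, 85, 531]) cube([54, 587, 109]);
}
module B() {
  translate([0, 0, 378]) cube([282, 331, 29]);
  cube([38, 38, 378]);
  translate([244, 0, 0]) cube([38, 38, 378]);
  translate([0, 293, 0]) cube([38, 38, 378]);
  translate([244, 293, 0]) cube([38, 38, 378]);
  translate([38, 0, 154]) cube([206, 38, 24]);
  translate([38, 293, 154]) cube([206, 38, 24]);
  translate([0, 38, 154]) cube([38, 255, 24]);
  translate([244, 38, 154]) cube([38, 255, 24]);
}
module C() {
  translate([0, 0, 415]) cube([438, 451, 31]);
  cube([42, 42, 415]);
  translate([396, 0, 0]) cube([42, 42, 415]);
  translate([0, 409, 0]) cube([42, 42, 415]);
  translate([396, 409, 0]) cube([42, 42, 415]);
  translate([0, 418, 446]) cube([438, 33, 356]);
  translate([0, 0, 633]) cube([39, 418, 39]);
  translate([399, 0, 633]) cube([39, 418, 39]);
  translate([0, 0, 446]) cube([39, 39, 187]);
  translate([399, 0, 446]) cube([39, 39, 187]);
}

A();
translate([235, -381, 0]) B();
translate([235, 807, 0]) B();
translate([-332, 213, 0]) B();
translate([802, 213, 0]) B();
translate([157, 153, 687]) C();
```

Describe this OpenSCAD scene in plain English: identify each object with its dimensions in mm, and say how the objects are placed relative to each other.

A is a table with a 752×757 mm rectangular top, 47 mm thick, top surface at z = 687 mm, supported by four 54×54 mm square legs, each inset 31 mm from the nearest pair of top edges, running from the floor. Four apron rails, 54 mm thick and 109 mm tall, run between adjacent legs with their top edges flush with the underside of the top and their outer faces flush with the legs' outer faces.

B is a four-legged stool. The seat is a 282×331×29 mm slab whose top surface is at z = 407 mm; four square legs, each 38×38 mm in cross-section, run from the floor (z = 0) to the underside of the seat, each flush with a corner of the seat. Four stretchers, 38 mm wide and 24 mm tall, connect adjacent legs with their undersides at z = 154 mm, each running between the inner faces of the legs it joins and aligned with the legs' outer faces on the other axis.

C is a chair. The seat is a 438×451×31 mm slab with its top at z = 446 mm, on four 42×42 mm corner legs (flush with the seat edges, standing on z = 0). A flat backrest 33 mm thick, 356 mm tall, spans the full seat width and rises from the seat top along its +y edge, rear face flush with the rear of the seat. Two armrests of 39×39 mm section run along each side from the seat's front edge to the front of the backrest, top faces 226 mm above the seat top and outer faces flush with the seat's x-edges; a 39×39 mm post under the front of each armrest stands on the seat at the front corner.

Four stools sit around the table at the −y, +y, −x, +x sides. The chair is on top of the table, centred.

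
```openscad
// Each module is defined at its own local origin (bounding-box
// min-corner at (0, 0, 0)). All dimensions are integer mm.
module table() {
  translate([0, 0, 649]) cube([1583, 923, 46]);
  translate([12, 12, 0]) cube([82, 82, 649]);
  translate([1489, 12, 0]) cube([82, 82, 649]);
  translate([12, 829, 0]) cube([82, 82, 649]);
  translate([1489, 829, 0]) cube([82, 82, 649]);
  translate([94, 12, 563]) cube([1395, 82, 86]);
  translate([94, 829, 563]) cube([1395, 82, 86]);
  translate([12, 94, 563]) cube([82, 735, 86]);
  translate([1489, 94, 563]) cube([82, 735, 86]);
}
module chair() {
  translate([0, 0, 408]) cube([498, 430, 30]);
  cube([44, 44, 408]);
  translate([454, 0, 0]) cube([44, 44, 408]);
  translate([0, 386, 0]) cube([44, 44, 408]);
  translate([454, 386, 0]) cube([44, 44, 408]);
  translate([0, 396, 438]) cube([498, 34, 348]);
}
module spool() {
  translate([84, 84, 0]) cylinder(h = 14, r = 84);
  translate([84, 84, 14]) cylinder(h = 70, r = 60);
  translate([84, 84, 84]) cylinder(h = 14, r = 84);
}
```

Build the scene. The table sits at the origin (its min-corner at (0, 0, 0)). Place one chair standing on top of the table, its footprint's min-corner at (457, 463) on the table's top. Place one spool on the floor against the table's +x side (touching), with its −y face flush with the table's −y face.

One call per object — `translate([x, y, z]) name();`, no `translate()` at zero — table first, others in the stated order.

table();
translate([457, 463, 695]) chair();
translate([1583, 0, 0]) spool();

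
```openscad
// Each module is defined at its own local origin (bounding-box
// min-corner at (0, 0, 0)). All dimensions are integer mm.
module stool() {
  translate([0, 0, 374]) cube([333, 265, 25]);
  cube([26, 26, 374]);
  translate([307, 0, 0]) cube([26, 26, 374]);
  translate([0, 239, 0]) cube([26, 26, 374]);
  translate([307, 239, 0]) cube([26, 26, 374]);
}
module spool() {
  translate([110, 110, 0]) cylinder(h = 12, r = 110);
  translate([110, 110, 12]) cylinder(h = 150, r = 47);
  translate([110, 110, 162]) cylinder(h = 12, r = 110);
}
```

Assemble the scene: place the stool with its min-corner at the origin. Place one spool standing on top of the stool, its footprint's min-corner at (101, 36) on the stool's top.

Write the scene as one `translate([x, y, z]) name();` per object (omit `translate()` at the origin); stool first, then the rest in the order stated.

stool();
translate([101, 36, 399]) spool();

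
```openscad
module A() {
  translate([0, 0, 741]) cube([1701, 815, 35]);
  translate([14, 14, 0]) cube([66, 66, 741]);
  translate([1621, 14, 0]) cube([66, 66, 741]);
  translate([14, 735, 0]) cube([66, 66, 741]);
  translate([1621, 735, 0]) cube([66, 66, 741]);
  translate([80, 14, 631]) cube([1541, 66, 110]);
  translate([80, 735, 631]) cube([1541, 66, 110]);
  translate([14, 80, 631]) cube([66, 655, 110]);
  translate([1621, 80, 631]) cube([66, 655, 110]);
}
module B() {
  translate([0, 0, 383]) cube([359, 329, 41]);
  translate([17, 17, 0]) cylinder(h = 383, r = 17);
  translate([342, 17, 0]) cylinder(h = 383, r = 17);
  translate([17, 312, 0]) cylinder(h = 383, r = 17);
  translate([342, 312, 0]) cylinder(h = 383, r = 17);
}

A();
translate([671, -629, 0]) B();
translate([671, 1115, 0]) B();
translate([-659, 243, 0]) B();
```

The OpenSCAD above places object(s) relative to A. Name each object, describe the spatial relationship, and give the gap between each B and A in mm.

A is a table. B is a stool. Three stools sit around the table at the −y, +y, −x sides. The gap between each stool and the table is 300 mm.

Each stool's nearest face is 300 mm from the table's bounding box.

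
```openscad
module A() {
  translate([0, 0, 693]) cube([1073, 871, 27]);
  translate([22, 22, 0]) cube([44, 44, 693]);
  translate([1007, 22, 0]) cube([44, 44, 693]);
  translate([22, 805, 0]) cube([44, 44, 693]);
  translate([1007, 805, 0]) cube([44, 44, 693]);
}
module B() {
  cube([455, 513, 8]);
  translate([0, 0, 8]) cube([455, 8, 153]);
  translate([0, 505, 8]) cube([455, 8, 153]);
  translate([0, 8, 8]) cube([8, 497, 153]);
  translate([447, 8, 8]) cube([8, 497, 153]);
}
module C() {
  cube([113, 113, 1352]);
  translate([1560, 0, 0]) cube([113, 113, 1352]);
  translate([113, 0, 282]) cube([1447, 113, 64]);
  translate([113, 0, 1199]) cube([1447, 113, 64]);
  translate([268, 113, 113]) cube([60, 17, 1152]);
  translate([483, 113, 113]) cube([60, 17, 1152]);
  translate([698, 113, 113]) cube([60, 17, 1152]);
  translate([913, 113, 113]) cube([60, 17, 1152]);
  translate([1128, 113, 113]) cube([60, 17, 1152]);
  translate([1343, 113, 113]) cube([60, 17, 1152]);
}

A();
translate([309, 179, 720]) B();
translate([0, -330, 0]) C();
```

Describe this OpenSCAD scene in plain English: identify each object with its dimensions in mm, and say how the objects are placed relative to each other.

A is a rectangular dining table. The top is 1073×871×27 mm with its upper surface at z = 720 mm. It stands on four 44×44 mm square legs, each inset 22 mm from the nearest pair of top edges, running from the floor to the underside of the top.

B is an open-topped rectangular box: outside dimensions 455×513×161 mm, with a uniform wall and base thickness of 8 mm. The base is a full 455×513 slab on the floor; four walls sit on top of the base. The front and back walls (the −y and +y sides) span the full width; the two side walls fit between them.

C is a fence section. Two 113×113 mm posts, 1352 mm tall, stand on the floor with a clear span of 1447 mm between their inner faces. Two horizontal rails of 113×64 mm section span the gap between the posts with their undersides at z = 282 mm and z = 1199 mm, flush with the posts' −y face. 6 pickets, each 60 mm wide, 17 mm thick and 1152 mm tall, are fixed to the +y face of the rails with their bottoms at z = 113 mm, evenly spaced across the span with equal gaps (rounded down to the nearest mm) at the −x end and between each pair — any rounding remainder accumulates at the +x end.

The open box is on top of the table, centred. The fence section is on the floor beside the table on its −y side.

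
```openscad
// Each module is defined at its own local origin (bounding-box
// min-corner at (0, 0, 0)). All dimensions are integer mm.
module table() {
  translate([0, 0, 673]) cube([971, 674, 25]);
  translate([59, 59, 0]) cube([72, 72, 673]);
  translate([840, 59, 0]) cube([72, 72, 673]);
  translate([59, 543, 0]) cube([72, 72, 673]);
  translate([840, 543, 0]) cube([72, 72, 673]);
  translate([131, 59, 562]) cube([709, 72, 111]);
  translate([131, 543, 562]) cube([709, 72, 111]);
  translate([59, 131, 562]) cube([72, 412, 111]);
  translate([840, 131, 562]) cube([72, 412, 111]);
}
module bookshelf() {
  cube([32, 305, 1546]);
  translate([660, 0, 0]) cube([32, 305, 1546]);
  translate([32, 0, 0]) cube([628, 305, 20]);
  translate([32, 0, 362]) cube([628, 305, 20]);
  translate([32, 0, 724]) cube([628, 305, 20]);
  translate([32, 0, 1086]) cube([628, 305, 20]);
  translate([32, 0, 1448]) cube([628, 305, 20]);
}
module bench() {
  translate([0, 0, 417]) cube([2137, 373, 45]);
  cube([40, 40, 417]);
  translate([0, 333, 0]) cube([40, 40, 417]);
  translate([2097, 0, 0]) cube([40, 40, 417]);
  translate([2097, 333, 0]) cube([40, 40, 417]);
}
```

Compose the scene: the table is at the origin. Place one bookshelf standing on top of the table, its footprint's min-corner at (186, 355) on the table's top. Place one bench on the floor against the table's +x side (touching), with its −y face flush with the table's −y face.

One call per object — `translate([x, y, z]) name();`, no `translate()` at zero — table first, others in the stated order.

table();
translate([186, 355, 698]) bookshelf();
translate([971, 0, 0]) bench();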